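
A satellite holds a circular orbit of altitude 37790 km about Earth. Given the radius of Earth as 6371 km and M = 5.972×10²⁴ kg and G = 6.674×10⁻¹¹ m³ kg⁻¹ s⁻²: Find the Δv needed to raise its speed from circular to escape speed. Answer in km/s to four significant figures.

μ = GM = 6.674×10⁻¹¹ × 5.972×10²⁴ = 3.986×10¹⁴ m³/s².
r = 6371 + 37790 = 44161 km = 4.4161×10⁷ m.
Circular speed v_c = √(μ/r) = 3004 m/s.
Escape speed v_esc = √(2μ/r) = √2 × v_c = 4249 m/s.
Δv = v_esc − v_c = 1244 m/s = 1.244 km/s.

Δv ≈ 1.244 km/s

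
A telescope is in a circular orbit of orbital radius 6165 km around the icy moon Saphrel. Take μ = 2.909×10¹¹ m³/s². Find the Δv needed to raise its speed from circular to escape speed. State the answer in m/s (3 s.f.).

Δv ≈ 90.0 m/s

r = 6165 km = 6.165×10⁶ m.
Circular speed v_c = √(μ/r) = 217.2 m/s.
Escape speed v_esc = √(2μ/r) = √2 × v_c = 307.2 m/s.
Δv = v_esc − v_c = 89.98 m/s.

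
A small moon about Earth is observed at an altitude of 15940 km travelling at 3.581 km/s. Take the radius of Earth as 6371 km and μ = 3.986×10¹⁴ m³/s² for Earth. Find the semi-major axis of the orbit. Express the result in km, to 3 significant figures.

a ≈ 17400 km

r = 6371 + 15940 = 22311 km = 2.231×10⁷ m.
Specific orbital energy ε = v²/2 − μ/r = (3581)²/2 − 3.986×10¹⁴/2.231×10⁷ = -1.145×10⁷ J/kg.
Since ε = −μ/(2a), a = −μ/(2ε) = 1.740×10⁷ m = 17400 km.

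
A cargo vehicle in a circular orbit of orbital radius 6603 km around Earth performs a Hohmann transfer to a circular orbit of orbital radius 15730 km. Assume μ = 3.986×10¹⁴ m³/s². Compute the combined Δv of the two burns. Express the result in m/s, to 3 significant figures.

r₁ = 6603 km = 6.603×10⁶ m.
r₂ = 15730 km = 1.573×10⁷ m.
Transfer ellipse a_t = (r₁ + r₂)/2 = 1.117×10⁷ m.
At r₁: circular v_c1 = √(μ/r₁) = 7770 m/s; transfer-perigee v_p = √[μ(2/r₁ − 1/a_t)] = 9222 m/s.
Δv₁ = v_p − v_c1 = 1452 m/s.
At r₂: circular v_c2 = √(μ/r₂) = 5034 m/s; transfer-apogee v_a = √[μ(2/r₂ − 1/a_t)] = 3871 m/s.
Δv₂ = v_c2 − v_a = 1163 m/s.
Total Δv = Δv₁ + Δv₂ = 2615 m/s.

Δv_total ≈ 2610 m/s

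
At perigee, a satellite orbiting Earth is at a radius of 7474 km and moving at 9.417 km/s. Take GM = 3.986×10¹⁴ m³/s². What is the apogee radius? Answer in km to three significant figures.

r_p = 7.474×10⁶ m.
Specific energy ε = v²/2 − μ/r = -8.992×10⁶ J/kg, so a = −μ/(2ε) = 2.217×10⁷ m.
The apsides satisfy r_p + r_a = 2a, so the apogee radius is 2a − r_p = 3.686×10⁷ m = 36856 km.

apogee radius ≈ 36900 km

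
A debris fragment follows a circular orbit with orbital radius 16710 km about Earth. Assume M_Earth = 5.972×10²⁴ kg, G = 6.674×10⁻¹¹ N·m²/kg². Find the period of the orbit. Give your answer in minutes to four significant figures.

T ≈ 358.3 minutes

μ = GM = 6.674×10⁻¹¹ × 5.972×10²⁴ = 3.986×10¹⁴ m³/s².
r = 16710 km = 1.671×10⁷ m.
Kepler's third law: T = 2π√(r³/μ) = 2π√((1.671×10⁷)³ / 3.986×10¹⁴).
r³/μ = 1.171×10⁷ s², so T = 2π × 3.421×10³ = 2.150×10⁴ s.
Converting: 2.150×10⁴ s ÷ 60.00 = 358.3 minutes.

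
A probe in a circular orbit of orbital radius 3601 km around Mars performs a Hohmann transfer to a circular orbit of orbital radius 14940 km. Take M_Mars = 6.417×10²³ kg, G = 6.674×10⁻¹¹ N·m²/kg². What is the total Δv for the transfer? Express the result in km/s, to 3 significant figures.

Δv_total ≈ 1.57 km/s

μ = GM = 6.674×10⁻¹¹ × 6.417×10²³ = 4.283×10¹³ m³/s².
r₁ = 3601 km = 3.601×10⁶ m.
r₂ = 14940 km = 1.494×10⁷ m.
Transfer ellipse a_t = (r₁ + r₂)/2 = 9.270×10⁶ m.
At r₁: circular v_c1 = √(μ/r₁) = 3449 m/s; transfer-periapsis v_p = √[μ(2/r₁ − 1/a_t)] = 4378 m/s.
Δv₁ = v_p − v_c1 = 929.3 m/s.
At r₂: circular v_c2 = √(μ/r₂) = 1693 m/s; transfer-apoapsis v_a = √[μ(2/r₂ − 1/a_t)] = 1055 m/s.
Δv₂ = v_c2 − v_a = 637.9 m/s.
Total Δv = Δv₁ + Δv₂ = 1567 m/s = 1.567 km/s.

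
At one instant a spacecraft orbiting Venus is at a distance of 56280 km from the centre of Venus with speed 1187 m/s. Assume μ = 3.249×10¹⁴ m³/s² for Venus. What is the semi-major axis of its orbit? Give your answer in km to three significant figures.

r = 5.628×10⁷ m.
Specific orbital energy ε = v²/2 − μ/r = (1187)²/2 − 3.249×10¹⁴/5.628×10⁷ = -5.068×10⁶ J/kg.
Since ε = −μ/(2a), a = −μ/(2ε) = 3.205×10⁷ m = 32051 km.

a ≈ 32100 km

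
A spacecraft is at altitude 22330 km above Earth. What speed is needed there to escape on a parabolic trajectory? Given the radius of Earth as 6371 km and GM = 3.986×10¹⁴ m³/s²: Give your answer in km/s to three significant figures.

r = 6371 + 22330 = 28701 km = 2.8701×10⁷ m.
Escape speed v_esc = √(2μ/r) = √(2 × 3.986×10¹⁴ / 2.870×10⁷) = √(2.778×10⁷) = 5270 m/s.
= 5.270 km/s.

v_esc ≈ 5.27 km/s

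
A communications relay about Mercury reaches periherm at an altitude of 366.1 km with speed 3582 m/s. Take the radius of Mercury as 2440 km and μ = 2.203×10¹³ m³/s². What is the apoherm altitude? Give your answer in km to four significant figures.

r_p = 2440 + 366.1 = 2806.1 km = 2.806×10⁶ m.
Specific energy ε = v²/2 − μ/r = -1.435×10⁶ J/kg, so a = −μ/(2ε) = 7.674×10⁶ m.
The apsides satisfy r_p + r_a = 2a, so the apoherm radius is 2a − r_p = 1.254×10⁷ m = 12542 km.
Apoherm altitude = 12542 − 2440 = 10102 km.

apoherm altitude ≈ 10100 km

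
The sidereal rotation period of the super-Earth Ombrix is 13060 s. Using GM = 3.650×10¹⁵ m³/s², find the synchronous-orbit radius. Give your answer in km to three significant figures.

A synchronous orbit has period T, so by Kepler's third law a = (μT²/4π²)^(1/3).
μT²/4π² = 3.650×10¹⁵ × (1.306×10⁴)² / 39.48 = 1.577×10²² m³.
a = 2.508×10⁷ m = 25077 km.

r_sync ≈ 25100 km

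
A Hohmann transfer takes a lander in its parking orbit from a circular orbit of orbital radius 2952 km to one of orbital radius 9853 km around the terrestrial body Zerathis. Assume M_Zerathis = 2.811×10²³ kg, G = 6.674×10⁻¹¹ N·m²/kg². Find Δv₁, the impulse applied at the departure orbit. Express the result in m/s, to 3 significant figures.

Δv ≈ 606 m/s

μ = GM = 6.674×10⁻¹¹ × 2.811×10²³ = 1.876×10¹³ m³/s².
r₁ = 2952 km = 2.952×10⁶ m.
r₂ = 9853 km = 9.853×10⁶ m.
Transfer ellipse a_t = (r₁ + r₂)/2 = 6.402×10⁶ m.
At r₁: circular v_c1 = √(μ/r₁) = 2521 m/s; transfer-periapsis v_p = √[μ(2/r₁ − 1/a_t)] = 3127 m/s.
Δv₁ = v_p − v_c1 = 606.4 m/s.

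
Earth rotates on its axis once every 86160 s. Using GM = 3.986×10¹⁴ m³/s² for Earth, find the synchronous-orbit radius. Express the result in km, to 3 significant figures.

r_sync ≈ 42200 km

A synchronous orbit has period T, so by Kepler's third law a = (μT²/4π²)^(1/3).
μT²/4π² = 3.986×10¹⁴ × (8.616×10⁴)² / 39.48 = 7.495×10²² m³.
a = 4.216×10⁷ m = 42163 km.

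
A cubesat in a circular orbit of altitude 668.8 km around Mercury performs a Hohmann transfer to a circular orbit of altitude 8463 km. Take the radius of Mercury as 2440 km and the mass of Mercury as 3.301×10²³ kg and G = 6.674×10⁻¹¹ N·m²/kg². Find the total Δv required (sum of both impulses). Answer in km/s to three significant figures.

Δv_total ≈ 1.13 km/s

μ = GM = 6.674×10⁻¹¹ × 3.301×10²³ = 2.203×10¹³ m³/s².
r₁ = 2440 + 668.8 = 3108.8 km = 3.1088×10⁶ m.
r₂ = 2440 + 8463 = 10903 km = 1.0903×10⁷ m.
Transfer ellipse a_t = (r₁ + r₂)/2 = 7.006×10⁶ m.
At r₁: circular v_c1 = √(μ/r₁) = 2662 m/s; transfer-periherm v_p = √[μ(2/r₁ − 1/a_t)] = 3321 m/s.
Δv₁ = v_p − v_c1 = 658.9 m/s.
At r₂: circular v_c2 = √(μ/r₂) = 1421 m/s; transfer-apoherm v_a = √[μ(2/r₂ − 1/a_t)] = 946.9 m/s.
Δv₂ = v_c2 − v_a = 474.6 m/s.
Total Δv = Δv₁ + Δv₂ = 1133 m/s = 1.133 km/s.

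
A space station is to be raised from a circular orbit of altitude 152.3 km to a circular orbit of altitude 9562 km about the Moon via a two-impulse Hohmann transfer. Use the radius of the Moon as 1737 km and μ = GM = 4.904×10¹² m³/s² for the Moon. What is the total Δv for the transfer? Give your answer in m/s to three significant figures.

r₁ = 1737 + 152.3 = 1889.3 km = 1.8893×10⁶ m.
r₂ = 1737 + 9562 = 11299 km = 1.1299×10⁷ m.
Transfer ellipse a_t = (r₁ + r₂)/2 = 6.594×10⁶ m.
At r₁: circular v_c1 = √(μ/r₁) = 1611 m/s; transfer-perilune v_p = √[μ(2/r₁ − 1/a_t)] = 2109 m/s.
Δv₁ = v_p − v_c1 = 497.8 m/s.
At r₂: circular v_c2 = √(μ/r₂) = 658.8 m/s; transfer-apolune v_a = √[μ(2/r₂ − 1/a_t)] = 352.6 m/s.
Δv₂ = v_c2 − v_a = 306.2 m/s.
Total Δv = Δv₁ + Δv₂ = 804.0 m/s.

Δv_total ≈ 804 m/s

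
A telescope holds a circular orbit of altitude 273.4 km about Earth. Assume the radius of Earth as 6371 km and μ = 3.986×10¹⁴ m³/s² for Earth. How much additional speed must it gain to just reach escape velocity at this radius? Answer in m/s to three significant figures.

Δv ≈ 3210 m/s

r = 6371 + 273.4 = 6644.4 km = 6.6444×10⁶ m.
Circular speed v_c = √(μ/r) = 7745 m/s.
Escape speed v_esc = √(2μ/r) = √2 × v_c = 10950 m/s.
Δv = v_esc − v_c = 3208 m/s.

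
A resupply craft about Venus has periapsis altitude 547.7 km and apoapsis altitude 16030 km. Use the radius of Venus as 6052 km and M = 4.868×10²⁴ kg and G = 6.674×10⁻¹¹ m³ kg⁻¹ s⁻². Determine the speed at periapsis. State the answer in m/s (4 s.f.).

μ = GM = 6.674×10⁻¹¹ × 4.868×10²⁴ = 3.249×10¹⁴ m³/s².
r_p = 6052 + 547.7 = 6599.7 km = 6.5997×10⁶ m.
r_a = 6052 + 16030 = 22082 km = 2.2082×10⁷ m.
Semi-major axis a = (r_p + r_a)/2 = 14341 km = 1.434×10⁷ m.
Vis-viva: v² = μ(2/r − 1/a) = 3.249×10¹⁴ × (3.030×10⁻⁷ − 6.973×10⁻⁸) = 7.580×10⁷ m²/s².
v = 8706 m/s.

v ≈ 8706 m/s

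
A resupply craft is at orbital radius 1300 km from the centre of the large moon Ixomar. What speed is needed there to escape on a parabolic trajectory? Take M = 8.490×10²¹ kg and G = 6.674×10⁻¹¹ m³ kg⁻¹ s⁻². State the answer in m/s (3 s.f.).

v_esc ≈ 934 m/s

μ = GM = 6.674×10⁻¹¹ × 8.490×10²¹ = 5.666×10¹¹ m³/s².
r = 1300 km = 1.300×10⁶ m.
Escape speed v_esc = √(2μ/r) = √(2 × 5.666×10¹¹ / 1.300×10⁶) = √(8.717×10⁵) = 933.7 m/s.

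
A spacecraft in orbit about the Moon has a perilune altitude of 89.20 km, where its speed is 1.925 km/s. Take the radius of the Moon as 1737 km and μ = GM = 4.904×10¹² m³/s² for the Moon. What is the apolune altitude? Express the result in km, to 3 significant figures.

apolune altitude ≈ 2330 km

r_p = 1737 + 89.20 = 1826.2 km = 1.826×10⁶ m.
Specific energy ε = v²/2 − μ/r = -8.325×10⁵ J/kg, so a = −μ/(2ε) = 2.945×10⁶ m.
The apsides satisfy r_p + r_a = 2a, so the apolune radius is 2a − r_p = 4.064×10⁶ m = 4064.2 km.
Apolune altitude = 4064.2 − 1737 = 2327.2 km.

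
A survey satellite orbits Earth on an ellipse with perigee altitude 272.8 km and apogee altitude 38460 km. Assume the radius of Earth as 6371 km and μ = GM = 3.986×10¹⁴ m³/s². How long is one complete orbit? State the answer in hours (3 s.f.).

T ≈ 11.4 hours

r_p = 6371 + 272.8 = 6643.8 km = 6.6438×10⁶ m.
r_a = 6371 + 38460 = 44831 km = 4.4831×10⁷ m.
Semi-major axis a = (r_p + r_a)/2 = (6643.8 + 44831)/2 = 25737 km = 2.574×10⁷ m.
By Kepler's third law T = 2π√(a³/μ) = 2π × 6.540×10³ = 4.109×10⁴ s.
= 11.41 hours.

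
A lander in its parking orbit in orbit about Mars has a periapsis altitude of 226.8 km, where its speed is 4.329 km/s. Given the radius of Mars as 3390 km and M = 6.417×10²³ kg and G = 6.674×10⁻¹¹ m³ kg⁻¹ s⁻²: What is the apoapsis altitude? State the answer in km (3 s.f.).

apoapsis altitude ≈ 10300 km

μ = GM = 6.674×10⁻¹¹ × 6.417×10²³ = 4.283×10¹³ m³/s².
r_p = 3390 + 226.8 = 3616.8 km = 3.617×10⁶ m.
Specific energy ε = v²/2 − μ/r = -2.471×10⁶ J/kg, so a = −μ/(2ε) = 8.666×10⁶ m.
The apsides satisfy r_p + r_a = 2a, so the apoapsis radius is 2a − r_p = 1.371×10⁷ m = 13715 km.
Apoapsis altitude = 13715 − 3390 = 10325 km.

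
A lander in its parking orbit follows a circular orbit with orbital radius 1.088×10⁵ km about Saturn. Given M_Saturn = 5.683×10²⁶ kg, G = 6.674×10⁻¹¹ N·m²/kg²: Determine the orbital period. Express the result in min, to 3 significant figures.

μ = GM = 6.674×10⁻¹¹ × 5.683×10²⁶ = 3.793×10¹⁶ m³/s².
r = 1.088×10⁵ km = 1.088×10⁸ m.
Kepler's third law: T = 2π√(r³/μ) = 2π√((1.088×10⁸)³ / 3.793×10¹⁶).
r³/μ = 3.396×10⁷ s², so T = 2π × 5.827×10³ = 3.661×10⁴ s.
Converting: 3.661×10⁴ s ÷ 60.00 = 610.2 min.

T ≈ 610 min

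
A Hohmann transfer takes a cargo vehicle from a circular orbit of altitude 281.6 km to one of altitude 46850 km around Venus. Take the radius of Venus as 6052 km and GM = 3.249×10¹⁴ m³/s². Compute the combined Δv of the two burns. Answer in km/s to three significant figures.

Δv_total ≈ 3.74 km/s

r₁ = 6052 + 281.6 = 6333.6 km = 6.3336×10⁶ m.
r₂ = 6052 + 46850 = 52902 km = 5.2902×10⁷ m.
Transfer ellipse a_t = (r₁ + r₂)/2 = 2.962×10⁷ m.
At r₁: circular v_c1 = √(μ/r₁) = 7162 m/s; transfer-periapsis v_p = √[μ(2/r₁ − 1/a_t)] = 9572 m/s.
Δv₁ = v_p − v_c1 = 2410 m/s.
At r₂: circular v_c2 = √(μ/r₂) = 2478 m/s; transfer-apoapsis v_a = √[μ(2/r₂ − 1/a_t)] = 1146 m/s.
Δv₂ = v_c2 − v_a = 1332 m/s.
Total Δv = Δv₁ + Δv₂ = 3742 m/s = 3.742 km/s.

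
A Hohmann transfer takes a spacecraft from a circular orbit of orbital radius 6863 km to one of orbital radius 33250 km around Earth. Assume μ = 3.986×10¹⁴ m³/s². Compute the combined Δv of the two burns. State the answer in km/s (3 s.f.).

Δv_total ≈ 3.63 km/s

r₁ = 6863 km = 6.863×10⁶ m.
r₂ = 33250 km = 3.325×10⁷ m.
Transfer ellipse a_t = (r₁ + r₂)/2 = 2.006×10⁷ m.
At r₁: circular v_c1 = √(μ/r₁) = 7621 m/s; transfer-perigee v_p = √[μ(2/r₁ − 1/a_t)] = 9813 m/s.
Δv₁ = v_p − v_c1 = 2192 m/s.
At r₂: circular v_c2 = √(μ/r₂) = 3462 m/s; transfer-apogee v_a = √[μ(2/r₂ − 1/a_t)] = 2025 m/s.
Δv₂ = v_c2 − v_a = 1437 m/s.
Total Δv = Δv₁ + Δv₂ = 3629 m/s = 3.629 km/s.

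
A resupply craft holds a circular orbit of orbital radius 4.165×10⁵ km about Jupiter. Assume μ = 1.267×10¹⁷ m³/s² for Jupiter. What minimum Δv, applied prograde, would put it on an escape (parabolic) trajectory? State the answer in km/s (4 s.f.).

Δv ≈ 7.224 km/s

r = 4.165×10⁵ km = 4.165×10⁸ m.
Circular speed v_c = √(μ/r) = 17440 m/s.
Escape speed v_esc = √(2μ/r) = √2 × v_c = 24670 m/s.
Δv = v_esc − v_c = 7224 m/s = 7.224 km/s.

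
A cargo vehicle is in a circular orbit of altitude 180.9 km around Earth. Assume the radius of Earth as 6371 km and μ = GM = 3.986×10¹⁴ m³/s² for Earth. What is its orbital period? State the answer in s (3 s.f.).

r = 6371 + 180.9 = 6551.9 km = 6.5519×10⁶ m.
Kepler's third law: T = 2π√(r³/μ) = 2π√((6.552×10⁶)³ / 3.986×10¹⁴).
r³/μ = 7.056×10⁵ s², so T = 2π × 8.400×10² = 5.278×10³ s.

T ≈ 5280 s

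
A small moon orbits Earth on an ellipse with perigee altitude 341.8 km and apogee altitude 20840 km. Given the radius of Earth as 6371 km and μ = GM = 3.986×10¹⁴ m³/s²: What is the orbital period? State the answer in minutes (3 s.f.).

r_p = 6371 + 341.8 = 6712.8 km = 6.7128×10⁶ m.
r_a = 6371 + 20840 = 27211 km = 2.7211×10⁷ m.
Semi-major axis a = (r_p + r_a)/2 = (6712.8 + 27211)/2 = 16962 km = 1.696×10⁷ m.
By Kepler's third law T = 2π√(a³/μ) = 2π × 3.499×10³ = 2.198×10⁴ s.
= 366.4 minutes.

T ≈ 366 minutes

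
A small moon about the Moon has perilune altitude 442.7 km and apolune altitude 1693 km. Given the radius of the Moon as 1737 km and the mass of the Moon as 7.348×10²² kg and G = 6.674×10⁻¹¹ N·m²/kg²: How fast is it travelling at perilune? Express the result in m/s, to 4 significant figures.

v ≈ 1659 m/s

μ = GM = 6.674×10⁻¹¹ × 7.348×10²² = 4.904×10¹² m³/s².
r_p = 1737 + 442.7 = 2179.7 km = 2.1797×10⁶ m.
r_a = 1737 + 1693 = 3430.0 km = 3.4300×10⁶ m.
Semi-major axis a = (r_p + r_a)/2 = 2804.8 km = 2.805×10⁶ m.
Vis-viva: v² = μ(2/r − 1/a) = 4.904×10¹² × (9.176×10⁻⁷ − 3.565×10⁻⁷) = 2.751×10⁶ m²/s².
v = 1659 m/s.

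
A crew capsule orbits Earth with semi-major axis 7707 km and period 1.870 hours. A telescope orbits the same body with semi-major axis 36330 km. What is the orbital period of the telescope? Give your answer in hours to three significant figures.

Kepler's third law: T² ∝ a³, so T₂ = T₁ (a₂/a₁)^(3/2).
a₂/a₁ = 4.714, (a₂/a₁)^(3/2) = 10.23.
T₂ = 1.870 × 10.23 = 19.14 hours.

T₂ ≈ 19.1 hours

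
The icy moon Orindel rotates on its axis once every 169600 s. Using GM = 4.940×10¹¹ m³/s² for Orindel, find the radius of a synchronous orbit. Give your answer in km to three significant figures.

A synchronous orbit has period T, so by Kepler's third law a = (μT²/4π²)^(1/3).
μT²/4π² = 4.940×10¹¹ × (1.696×10⁵)² / 39.48 = 3.599×10²⁰ m³.
a = 7.113×10⁶ m = 7113.3 km.

r_sync ≈ 7110 km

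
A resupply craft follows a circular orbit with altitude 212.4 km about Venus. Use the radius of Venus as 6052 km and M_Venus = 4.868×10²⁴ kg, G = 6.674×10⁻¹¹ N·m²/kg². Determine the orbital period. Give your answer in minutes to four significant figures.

T ≈ 91.09 minutes

μ = GM = 6.674×10⁻¹¹ × 4.868×10²⁴ = 3.249×10¹⁴ m³/s².
r = 6052 + 212.4 = 6264.4 km = 6.2644×10⁶ m.
Kepler's third law: T = 2π√(r³/μ) = 2π√((6.264×10⁶)³ / 3.249×10¹⁴).
r³/μ = 7.567×10⁵ s², so T = 2π × 8.699×10² = 5.466×10³ s.
Converting: 5.466×10³ s ÷ 60.00 = 91.09 minutes.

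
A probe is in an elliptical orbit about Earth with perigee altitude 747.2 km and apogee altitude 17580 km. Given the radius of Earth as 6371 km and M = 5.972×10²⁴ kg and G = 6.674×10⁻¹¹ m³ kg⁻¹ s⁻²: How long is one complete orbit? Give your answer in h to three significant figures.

T ≈ 5.35 h

μ = GM = 6.674×10⁻¹¹ × 5.972×10²⁴ = 3.986×10¹⁴ m³/s².
r_p = 6371 + 747.2 = 7118.2 km = 7.1182×10⁶ m.
r_a = 6371 + 17580 = 23951 km = 2.3951×10⁷ m.
Semi-major axis a = (r_p + r_a)/2 = (7118.2 + 23951)/2 = 15535 km = 1.553×10⁷ m.
By Kepler's third law T = 2π√(a³/μ) = 2π × 3.067×10³ = 1.927×10⁴ s.
= 5.353 h.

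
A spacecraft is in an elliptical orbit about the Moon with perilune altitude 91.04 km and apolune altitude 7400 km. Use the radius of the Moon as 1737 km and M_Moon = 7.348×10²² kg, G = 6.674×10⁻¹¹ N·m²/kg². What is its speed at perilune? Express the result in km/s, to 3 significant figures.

v ≈ 2.11 km/s

μ = GM = 6.674×10⁻¹¹ × 7.348×10²² = 4.904×10¹² m³/s².
r_p = 1737 + 91.04 = 1828.0 km = 1.8280×10⁶ m.
r_a = 1737 + 7400 = 9137.0 km = 9.1370×10⁶ m.
Semi-major axis a = (r_p + r_a)/2 = 5482.5 km = 5.483×10⁶ m.
Vis-viva: v² = μ(2/r − 1/a) = 4.904×10¹² × (1.094×10⁻⁶ − 1.824×10⁻⁷) = 4.471×10⁶ m²/s².
v = 2114 m/s = 2.114 km/s.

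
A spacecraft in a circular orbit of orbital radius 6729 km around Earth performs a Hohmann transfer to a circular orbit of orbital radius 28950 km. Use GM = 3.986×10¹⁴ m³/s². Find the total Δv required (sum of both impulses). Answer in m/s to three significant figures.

r₁ = 6729 km = 6.729×10⁶ m.
r₂ = 28950 km = 2.895×10⁷ m.
Transfer ellipse a_t = (r₁ + r₂)/2 = 1.784×10⁷ m.
At r₁: circular v_c1 = √(μ/r₁) = 7697 m/s; transfer-perigee v_p = √[μ(2/r₁ − 1/a_t)] = 9805 m/s.
Δv₁ = v_p − v_c1 = 2108 m/s.
At r₂: circular v_c2 = √(μ/r₂) = 3711 m/s; transfer-apogee v_a = √[μ(2/r₂ − 1/a_t)] = 2279 m/s.
Δv₂ = v_c2 − v_a = 1432 m/s.
Total Δv = Δv₁ + Δv₂ = 3540 m/s.

Δv_total ≈ 3540 m/s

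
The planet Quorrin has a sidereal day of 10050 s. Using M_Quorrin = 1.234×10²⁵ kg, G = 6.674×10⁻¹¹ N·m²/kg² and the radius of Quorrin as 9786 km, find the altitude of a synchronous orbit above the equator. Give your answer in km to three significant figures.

μ = GM = 6.674×10⁻¹¹ × 1.234×10²⁵ = 8.236×10¹⁴ m³/s².
A synchronous orbit has period T, so by Kepler's third law a = (μT²/4π²)^(1/3).
μT²/4π² = 8.236×10¹⁴ × (1.005×10⁴)² / 39.48 = 2.107×10²¹ m³.
a = 1.282×10⁷ m = 12820 km.
Altitude h = a − R = 12820 − 9786 = 3034.1 km.

h_sync ≈ 3030 km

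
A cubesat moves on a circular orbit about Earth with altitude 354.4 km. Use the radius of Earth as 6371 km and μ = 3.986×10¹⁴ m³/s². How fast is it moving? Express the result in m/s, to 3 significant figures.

r = 6371 + 354.4 = 6725.4 km = 6.7254×10⁶ m.
For a circular orbit v = √(μ/r) = √(3.986×10¹⁴ / 6.725×10⁶) = √(5.927×10⁷) = 7699 m/s.

v ≈ 7700 m/s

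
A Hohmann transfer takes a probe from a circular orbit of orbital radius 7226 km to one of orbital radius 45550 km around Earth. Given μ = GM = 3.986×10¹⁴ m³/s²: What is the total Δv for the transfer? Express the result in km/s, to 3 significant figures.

r₁ = 7226 km = 7.226×10⁶ m.
r₂ = 45550 km = 4.555×10⁷ m.
Transfer ellipse a_t = (r₁ + r₂)/2 = 2.639×10⁷ m.
At r₁: circular v_c1 = √(μ/r₁) = 7427 m/s; transfer-perigee v_p = √[μ(2/r₁ − 1/a_t)] = 9758 m/s.
Δv₁ = v_p − v_c1 = 2331 m/s.
At r₂: circular v_c2 = √(μ/r₂) = 2958 m/s; transfer-apogee v_a = √[μ(2/r₂ − 1/a_t)] = 1548 m/s.
Δv₂ = v_c2 − v_a = 1410 m/s.
Total Δv = Δv₁ + Δv₂ = 3741 m/s = 3.741 km/s.

Δv_total ≈ 3.74 km/s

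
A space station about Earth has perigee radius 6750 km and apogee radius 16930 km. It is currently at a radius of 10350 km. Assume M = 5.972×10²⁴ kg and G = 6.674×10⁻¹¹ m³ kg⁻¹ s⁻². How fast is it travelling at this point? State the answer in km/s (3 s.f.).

μ = GM = 6.674×10⁻¹¹ × 5.972×10²⁴ = 3.986×10¹⁴ m³/s².
Semi-major axis a = (r_p + r_a)/2 = 11840 km = 1.184×10⁷ m.
Vis-viva: v² = μ(2/r − 1/a) = 3.986×10¹⁴ × (1.932×10⁻⁷ − 8.446×10⁻⁸) = 4.336×10⁷ m²/s².
v = 6584 m/s = 6.584 km/s.

v ≈ 6.58 km/s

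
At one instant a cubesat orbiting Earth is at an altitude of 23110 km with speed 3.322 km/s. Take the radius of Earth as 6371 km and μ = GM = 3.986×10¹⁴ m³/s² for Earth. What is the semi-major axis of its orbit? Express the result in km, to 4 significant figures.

r = 6371 + 23110 = 29481 km = 2.948×10⁷ m.
Specific orbital energy ε = v²/2 − μ/r = (3322)²/2 − 3.986×10¹⁴/2.948×10⁷ = -8.003×10⁶ J/kg.
Since ε = −μ/(2a), a = −μ/(2ε) = 2.490×10⁷ m = 24904 km.

a ≈ 24900 km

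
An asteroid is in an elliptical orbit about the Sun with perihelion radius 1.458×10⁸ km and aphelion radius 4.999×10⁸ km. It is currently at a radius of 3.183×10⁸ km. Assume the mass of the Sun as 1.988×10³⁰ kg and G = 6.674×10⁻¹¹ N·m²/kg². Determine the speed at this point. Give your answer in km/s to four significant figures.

μ = GM = 6.674×10⁻¹¹ × 1.988×10³⁰ = 1.327×10²⁰ m³/s².
Semi-major axis a = (r_p + r_a)/2 = 3.2285×10⁸ km = 3.228×10¹¹ m.
Vis-viva: v² = μ(2/r − 1/a) = 1.327×10²⁰ × (6.283×10⁻¹² − 3.097×10⁻¹²) = 4.227×10⁸ m²/s².
v = 20560 m/s = 20.56 km/s.

v ≈ 20.56 km/s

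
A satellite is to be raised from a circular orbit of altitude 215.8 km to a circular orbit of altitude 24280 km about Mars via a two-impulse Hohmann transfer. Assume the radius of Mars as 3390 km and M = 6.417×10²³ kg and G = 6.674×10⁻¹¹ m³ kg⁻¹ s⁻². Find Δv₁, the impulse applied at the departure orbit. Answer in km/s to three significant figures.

μ = GM = 6.674×10⁻¹¹ × 6.417×10²³ = 4.283×10¹³ m³/s².
r₁ = 3390 + 215.8 = 3605.8 km = 3.6058×10⁶ m.
r₂ = 3390 + 24280 = 27670 km = 2.7670×10⁷ m.
Transfer ellipse a_t = (r₁ + r₂)/2 = 1.564×10⁷ m.
At r₁: circular v_c1 = √(μ/r₁) = 3446 m/s; transfer-periapsis v_p = √[μ(2/r₁ − 1/a_t)] = 4584 m/s.
Δv₁ = v_p − v_c1 = 1138 m/s.
= 1.138 km/s.

Δv ≈ 1.14 km/s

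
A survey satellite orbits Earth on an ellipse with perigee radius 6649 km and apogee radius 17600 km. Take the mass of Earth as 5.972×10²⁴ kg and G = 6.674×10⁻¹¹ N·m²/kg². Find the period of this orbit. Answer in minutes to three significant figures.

μ = GM = 6.674×10⁻¹¹ × 5.972×10²⁴ = 3.986×10¹⁴ m³/s².
Semi-major axis a = (r_p + r_a)/2 = (6649.0 + 17600)/2 = 12124 km = 1.212×10⁷ m.
By Kepler's third law T = 2π√(a³/μ) = 2π × 2.115×10³ = 1.329×10⁴ s.
= 221.4 minutes.

T ≈ 221 minutes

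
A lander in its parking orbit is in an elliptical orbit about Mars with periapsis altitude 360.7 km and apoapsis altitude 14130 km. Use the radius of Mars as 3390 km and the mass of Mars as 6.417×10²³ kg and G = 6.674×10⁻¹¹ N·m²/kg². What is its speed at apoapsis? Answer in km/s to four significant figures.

v ≈ 0.9285 km/s

μ = GM = 6.674×10⁻¹¹ × 6.417×10²³ = 4.283×10¹³ m³/s².
r_p = 3390 + 360.7 = 3750.7 km = 3.7507×10⁶ m.
r_a = 3390 + 14130 = 17520 km = 1.7520×10⁷ m.
Semi-major axis a = (r_p + r_a)/2 = 10635 km = 1.064×10⁷ m.
Vis-viva: v² = μ(2/r − 1/a) = 4.283×10¹³ × (1.142×10⁻⁷ − 9.403×10⁻⁸) = 8.621×10⁵ m²/s².
v = 928.5 m/s = 0.9285 km/s.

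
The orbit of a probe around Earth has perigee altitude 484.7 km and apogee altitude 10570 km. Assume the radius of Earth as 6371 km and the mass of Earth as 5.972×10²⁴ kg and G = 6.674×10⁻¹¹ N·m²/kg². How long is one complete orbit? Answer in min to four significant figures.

μ = GM = 6.674×10⁻¹¹ × 5.972×10²⁴ = 3.986×10¹⁴ m³/s².
r_p = 6371 + 484.7 = 6855.7 km = 6.8557×10⁶ m.
r_a = 6371 + 10570 = 16941 km = 1.6941×10⁷ m.
Semi-major axis a = (r_p + r_a)/2 = (6855.7 + 16941)/2 = 11898 km = 1.190×10⁷ m.
By Kepler's third law T = 2π√(a³/μ) = 2π × 2.056×10³ = 1.292×10⁴ s.
= 215.3 min.

T ≈ 215.3 min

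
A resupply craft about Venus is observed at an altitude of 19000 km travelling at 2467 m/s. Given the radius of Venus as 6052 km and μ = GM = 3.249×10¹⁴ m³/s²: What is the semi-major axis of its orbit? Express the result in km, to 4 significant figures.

a ≈ 16370 km

r = 6052 + 19000 = 25052 km = 2.505×10⁷ m.
Vis-viva rearranged: 1/a = 2/r − v²/μ = 7.983×10⁻⁸ − 1.873×10⁻⁸ = 6.110×10⁻⁸ m⁻¹.
a = 1.637×10⁷ m = 16366 km.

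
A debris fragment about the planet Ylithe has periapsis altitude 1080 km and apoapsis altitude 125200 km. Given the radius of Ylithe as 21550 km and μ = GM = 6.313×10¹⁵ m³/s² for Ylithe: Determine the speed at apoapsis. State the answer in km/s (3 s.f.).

r_p = 21550 + 1080 = 22630 km = 2.2630×10⁷ m.
r_a = 21550 + 125200 = 146750 km = 1.4675×10⁸ m.
Semi-major axis a = (r_p + r_a)/2 = 84690 km = 8.469×10⁷ m.
Vis-viva: v² = μ(2/r − 1/a) = 6.313×10¹⁵ × (1.363×10⁻⁸ − 1.181×10⁻⁸) = 1.150×10⁷ m²/s².
v = 3390 m/s = 3.390 km/s.

v ≈ 3.39 km/s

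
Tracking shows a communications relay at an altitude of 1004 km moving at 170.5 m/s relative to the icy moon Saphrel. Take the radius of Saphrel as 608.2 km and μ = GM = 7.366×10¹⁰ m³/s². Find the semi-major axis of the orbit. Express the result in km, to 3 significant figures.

r = 608.2 + 1004 = 1612.2 km = 1.612×10⁶ m.
Vis-viva rearranged: 1/a = 2/r − v²/μ = 1.241×10⁻⁶ − 3.947×10⁻⁷ = 8.459×10⁻⁷ m⁻¹.
a = 1.182×10⁶ m = 1182.2 km.

a ≈ 1180 km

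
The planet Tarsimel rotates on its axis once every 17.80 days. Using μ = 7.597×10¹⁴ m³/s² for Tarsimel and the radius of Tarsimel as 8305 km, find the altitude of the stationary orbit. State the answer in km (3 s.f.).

h_sync ≈ 3.49×10⁵ km

T = 17.80 days = 1.538×10⁶ s.
A synchronous orbit has period T, so by Kepler's third law a = (μT²/4π²)^(1/3).
μT²/4π² = 7.597×10¹⁴ × (1.538×10⁶)² / 39.48 = 4.551×10²⁵ m³.
a = 3.570×10⁸ m = 3.5704×10⁵ km.
Altitude h = a − R = 3.5704×10⁵ − 8305 = 3.4873×10⁵ km.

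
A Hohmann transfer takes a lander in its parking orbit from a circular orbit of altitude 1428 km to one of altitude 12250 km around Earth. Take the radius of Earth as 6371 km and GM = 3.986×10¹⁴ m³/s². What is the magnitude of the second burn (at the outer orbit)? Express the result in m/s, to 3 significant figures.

r₁ = 6371 + 1428 = 7799.0 km = 7.7990×10⁶ m.
r₂ = 6371 + 12250 = 18621 km = 1.8621×10⁷ m.
Transfer ellipse a_t = (r₁ + r₂)/2 = 1.321×10⁷ m.
At r₁: circular v_c1 = √(μ/r₁) = 7149 m/s; transfer-perigee v_p = √[μ(2/r₁ − 1/a_t)] = 8488 m/s.
At r₂: circular v_c2 = √(μ/r₂) = 4627 m/s; transfer-apogee v_a = √[μ(2/r₂ − 1/a_t)] = 3555 m/s.
Δv₂ = v_c2 − v_a = 1072 m/s.

Δv ≈ 1070 m/s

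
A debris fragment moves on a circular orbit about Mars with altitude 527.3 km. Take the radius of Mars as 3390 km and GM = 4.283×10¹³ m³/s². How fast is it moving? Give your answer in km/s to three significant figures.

r = 3390 + 527.3 = 3917.3 km = 3.9173×10⁶ m.
For a circular orbit v = √(μ/r) = √(4.283×10¹³ / 3.917×10⁶) = √(1.093×10⁷) = 3307 m/s.
That is 3.307 km/s.

v ≈ 3.31 km/s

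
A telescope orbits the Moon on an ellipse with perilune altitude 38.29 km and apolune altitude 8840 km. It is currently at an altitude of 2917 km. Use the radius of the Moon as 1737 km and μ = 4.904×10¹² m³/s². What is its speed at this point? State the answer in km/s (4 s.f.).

v ≈ 1.146 km/s

r_p = 1737 + 38.29 = 1775.3 km = 1.7753×10⁶ m.
r_a = 1737 + 8840 = 10577 km = 1.0577×10⁷ m.
r = 1737 + 2917 = 4654.0 km = 4.654×10⁶ m.
Semi-major axis a = (r_p + r_a)/2 = 6176.1 km = 6.176×10⁶ m.
Vis-viva: v² = μ(2/r − 1/a) = 4.904×10¹² × (4.297×10⁻⁷ − 1.619×10⁻⁷) = 1.313×10⁶ m²/s².
v = 1146 m/s = 1.146 km/s.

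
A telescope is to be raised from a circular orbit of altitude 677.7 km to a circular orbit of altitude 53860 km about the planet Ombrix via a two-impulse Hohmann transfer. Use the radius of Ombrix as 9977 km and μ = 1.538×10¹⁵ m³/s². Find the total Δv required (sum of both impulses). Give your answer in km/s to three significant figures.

Δv_total ≈ 6.00 km/s

r₁ = 9977 + 677.7 = 10655 km = 1.0655×10⁷ m.
r₂ = 9977 + 53860 = 63837 km = 6.3837×10⁷ m.
Transfer ellipse a_t = (r₁ + r₂)/2 = 3.725×10⁷ m.
At r₁: circular v_c1 = √(μ/r₁) = 12010 m/s; transfer-periapsis v_p = √[μ(2/r₁ − 1/a_t)] = 15730 m/s.
Δv₁ = v_p − v_c1 = 3715 m/s.
At r₂: circular v_c2 = √(μ/r₂) = 4908 m/s; transfer-apoapsis v_a = √[μ(2/r₂ − 1/a_t)] = 2625 m/s.
Δv₂ = v_c2 − v_a = 2283 m/s.
Total Δv = Δv₁ + Δv₂ = 5998 m/s = 5.998 km/s.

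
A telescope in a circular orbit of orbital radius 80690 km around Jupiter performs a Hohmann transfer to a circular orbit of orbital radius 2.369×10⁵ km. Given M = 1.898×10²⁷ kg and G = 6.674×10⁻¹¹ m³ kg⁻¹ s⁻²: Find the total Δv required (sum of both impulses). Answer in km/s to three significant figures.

μ = GM = 6.674×10⁻¹¹ × 1.898×10²⁷ = 1.267×10¹⁷ m³/s².
r₁ = 80690 km = 8.069×10⁷ m.
r₂ = 2.369×10⁵ km = 2.369×10⁸ m.
Transfer ellipse a_t = (r₁ + r₂)/2 = 1.588×10⁸ m.
At r₁: circular v_c1 = √(μ/r₁) = 39620 m/s; transfer-perijove v_p = √[μ(2/r₁ − 1/a_t)] = 48390 m/s.
Δv₁ = v_p − v_c1 = 8773 m/s.
At r₂: circular v_c2 = √(μ/r₂) = 23120 m/s; transfer-apojove v_a = √[μ(2/r₂ − 1/a_t)] = 16480 m/s.
Δv₂ = v_c2 − v_a = 6640 m/s.
Total Δv = Δv₁ + Δv₂ = 15410 m/s = 15.41 km/s.

Δv_total ≈ 15.4 km/s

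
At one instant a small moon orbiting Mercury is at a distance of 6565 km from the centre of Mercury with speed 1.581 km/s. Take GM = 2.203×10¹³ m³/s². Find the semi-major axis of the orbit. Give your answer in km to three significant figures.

r = 6.565×10⁶ m.
Vis-viva rearranged: 1/a = 2/r − v²/μ = 3.046×10⁻⁷ − 1.135×10⁻⁷ = 1.912×10⁻⁷ m⁻¹.
a = 5.231×10⁶ m = 5230.6 km.

a ≈ 5230 km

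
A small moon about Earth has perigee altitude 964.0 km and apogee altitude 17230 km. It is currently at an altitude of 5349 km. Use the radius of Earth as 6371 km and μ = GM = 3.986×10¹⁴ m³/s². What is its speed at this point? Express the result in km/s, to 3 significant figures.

v ≈ 6.50 km/s

r_p = 6371 + 964.0 = 7335.0 km = 7.3350×10⁶ m.
r_a = 6371 + 17230 = 23601 km = 2.3601×10⁷ m.
r = 6371 + 5349 = 11720 km = 1.172×10⁷ m.
Semi-major axis a = (r_p + r_a)/2 = 15468 km = 1.547×10⁷ m.
Vis-viva: v² = μ(2/r − 1/a) = 3.986×10¹⁴ × (1.706×10⁻⁷ − 6.465×10⁻⁸) = 4.225×10⁷ m²/s².
v = 6500 m/s = 6.500 km/s.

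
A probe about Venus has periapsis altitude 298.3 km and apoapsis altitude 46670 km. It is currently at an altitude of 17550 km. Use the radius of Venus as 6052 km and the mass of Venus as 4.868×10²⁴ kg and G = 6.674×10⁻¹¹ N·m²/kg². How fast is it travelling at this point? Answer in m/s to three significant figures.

μ = GM = 6.674×10⁻¹¹ × 4.868×10²⁴ = 3.249×10¹⁴ m³/s².
r_p = 6052 + 298.3 = 6350.3 km = 6.3503×10⁶ m.
r_a = 6052 + 46670 = 52722 km = 5.2722×10⁷ m.
r = 6052 + 17550 = 23602 km = 2.360×10⁷ m.
Semi-major axis a = (r_p + r_a)/2 = 29536 km = 2.954×10⁷ m.
Vis-viva: v² = μ(2/r − 1/a) = 3.249×10¹⁴ × (8.474×10⁻⁸ − 3.386×10⁻⁸) = 1.653×10⁷ m²/s².
v = 4066 m/s.

v ≈ 4070 m/s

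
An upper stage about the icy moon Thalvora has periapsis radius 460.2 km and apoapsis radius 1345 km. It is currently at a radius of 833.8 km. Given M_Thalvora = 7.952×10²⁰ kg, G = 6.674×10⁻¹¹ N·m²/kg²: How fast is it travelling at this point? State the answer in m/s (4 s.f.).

v ≈ 261.7 m/s

μ = GM = 6.674×10⁻¹¹ × 7.952×10²⁰ = 5.307×10¹⁰ m³/s².
Semi-major axis a = (r_p + r_a)/2 = 902.60 km = 9.026×10⁵ m.
Vis-viva: v² = μ(2/r − 1/a) = 5.307×10¹⁰ × (2.399×10⁻⁶ − 1.108×10⁻⁶) = 6.850×10⁴ m²/s².
v = 261.7 m/s.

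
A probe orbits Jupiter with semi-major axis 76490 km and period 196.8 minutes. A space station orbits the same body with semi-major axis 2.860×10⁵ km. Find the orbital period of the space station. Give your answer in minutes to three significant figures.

T₂ ≈ 1420 minutes

Kepler's third law: T² ∝ a³, so T₂ = T₁ (a₂/a₁)^(3/2).
a₂/a₁ = 3.739, (a₂/a₁)^(3/2) = 7.230.
T₂ = 196.8 × 7.230 = 1423 minutes.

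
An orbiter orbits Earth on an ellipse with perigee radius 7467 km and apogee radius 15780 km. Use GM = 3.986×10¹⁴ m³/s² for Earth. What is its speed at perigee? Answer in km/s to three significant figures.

Semi-major axis a = (r_p + r_a)/2 = 11624 km = 1.162×10⁷ m.
Vis-viva: v² = μ(2/r − 1/a) = 3.986×10¹⁴ × (2.678×10⁻⁷ − 8.603×10⁻⁸) = 7.247×10⁷ m²/s².
v = 8513 m/s = 8.513 km/s.

v ≈ 8.51 km/s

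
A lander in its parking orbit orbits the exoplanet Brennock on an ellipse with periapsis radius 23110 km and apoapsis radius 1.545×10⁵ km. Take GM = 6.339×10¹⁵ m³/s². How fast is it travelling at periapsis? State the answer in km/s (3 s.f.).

Semi-major axis a = (r_p + r_a)/2 = 88805 km = 8.880×10⁷ m.
Vis-viva: v² = μ(2/r − 1/a) = 6.339×10¹⁵ × (8.654×10⁻⁸ − 1.126×10⁻⁸) = 4.772×10⁸ m²/s².
v = 21850 m/s = 21.85 km/s.

v ≈ 21.8 km/s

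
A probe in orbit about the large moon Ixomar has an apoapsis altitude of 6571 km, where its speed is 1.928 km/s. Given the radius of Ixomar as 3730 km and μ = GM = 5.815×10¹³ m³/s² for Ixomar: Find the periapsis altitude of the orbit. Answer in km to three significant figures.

periapsis altitude ≈ 1330 km

r_a = 3730 + 6571 = 10301 km = 1.030×10⁷ m.
Specific energy ε = v²/2 − μ/r = -3.786×10⁶ J/kg, so a = −μ/(2ε) = 7.679×10⁶ m.
The apsides satisfy r_p + r_a = 2a, so the periapsis radius is 2a − r_a = 5.056×10⁶ m = 5056.2 km.
Periapsis altitude = 5056.2 − 3730 = 1326.2 km.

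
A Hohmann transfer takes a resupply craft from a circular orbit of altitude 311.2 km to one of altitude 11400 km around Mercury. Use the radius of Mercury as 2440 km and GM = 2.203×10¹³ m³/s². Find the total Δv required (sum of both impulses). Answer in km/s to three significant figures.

Δv_total ≈ 1.36 km/s

r₁ = 2440 + 311.2 = 2751.2 km = 2.7512×10⁶ m.
r₂ = 2440 + 11400 = 13840 km = 1.3840×10⁷ m.
Transfer ellipse a_t = (r₁ + r₂)/2 = 8.296×10⁶ m.
At r₁: circular v_c1 = √(μ/r₁) = 2830 m/s; transfer-periherm v_p = √[μ(2/r₁ − 1/a_t)] = 3655 m/s.
Δv₁ = v_p − v_c1 = 825.3 m/s.
At r₂: circular v_c2 = √(μ/r₂) = 1262 m/s; transfer-apoherm v_a = √[μ(2/r₂ − 1/a_t)] = 726.6 m/s.
Δv₂ = v_c2 − v_a = 535.1 m/s.
Total Δv = Δv₁ + Δv₂ = 1360 m/s = 1.360 km/s.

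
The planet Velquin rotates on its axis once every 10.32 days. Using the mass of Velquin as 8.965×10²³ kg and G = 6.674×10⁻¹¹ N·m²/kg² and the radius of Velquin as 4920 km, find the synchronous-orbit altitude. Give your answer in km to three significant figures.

h_sync ≈ 1.01×10⁵ km

μ = GM = 6.674×10⁻¹¹ × 8.965×10²³ = 5.983×10¹³ m³/s².
T = 10.32 days = 8.916×10⁵ s.
A synchronous orbit has period T, so by Kepler's third law a = (μT²/4π²)^(1/3).
μT²/4π² = 5.983×10¹³ × (8.916×10⁵)² / 39.48 = 1.205×10²⁴ m³.
a = 1.064×10⁸ m = 1.0641×10⁵ km.
Altitude h = a − R = 1.0641×10⁵ − 4920 = 1.0149×10⁵ km.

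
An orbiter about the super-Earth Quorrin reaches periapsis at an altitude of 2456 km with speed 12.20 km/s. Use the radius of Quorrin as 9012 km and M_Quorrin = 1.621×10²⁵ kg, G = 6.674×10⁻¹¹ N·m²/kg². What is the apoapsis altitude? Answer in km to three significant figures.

apoapsis altitude ≈ 33800 km

μ = GM = 6.674×10⁻¹¹ × 1.621×10²⁵ = 1.082×10¹⁵ m³/s².
r_p = 9012 + 2456 = 11468 km = 1.147×10⁷ m.
Specific energy ε = v²/2 − μ/r = -1.992×10⁷ J/kg, so a = −μ/(2ε) = 2.716×10⁷ m.
The apsides satisfy r_p + r_a = 2a, so the apoapsis radius is 2a − r_p = 4.285×10⁷ m = 42851 km.
Apoapsis altitude = 42851 − 9012 = 33839 km.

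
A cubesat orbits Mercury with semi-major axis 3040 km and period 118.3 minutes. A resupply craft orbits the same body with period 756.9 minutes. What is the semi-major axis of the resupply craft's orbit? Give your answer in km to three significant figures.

Kepler's third law: a³ ∝ T², so a₂ = a₁ (T₂/T₁)^(2/3).
T₂/T₁ = 6.398, (T₂/T₁)^(2/3) = 3.446.
a₂ = 3040 × 3.446 = 10480 km.

a₂ ≈ 10500 km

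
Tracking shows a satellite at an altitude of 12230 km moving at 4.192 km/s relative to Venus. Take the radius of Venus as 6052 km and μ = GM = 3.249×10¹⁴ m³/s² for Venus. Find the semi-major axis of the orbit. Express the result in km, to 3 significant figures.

a ≈ 18100 km

r = 6052 + 12230 = 18282 km = 1.828×10⁷ m.
Vis-viva rearranged: 1/a = 2/r − v²/μ = 1.094×10⁻⁷ − 5.409×10⁻⁸ = 5.531×10⁻⁸ m⁻¹.
a = 1.808×10⁷ m = 18080 km.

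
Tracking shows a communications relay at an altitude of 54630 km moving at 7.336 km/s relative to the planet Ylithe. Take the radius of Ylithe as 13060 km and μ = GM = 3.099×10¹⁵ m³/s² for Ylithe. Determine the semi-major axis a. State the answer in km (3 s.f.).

r = 13060 + 54630 = 67690 km = 6.769×10⁷ m.
Vis-viva rearranged: 1/a = 2/r − v²/μ = 2.955×10⁻⁸ − 1.737×10⁻⁸ = 1.218×10⁻⁸ m⁻¹.
a = 8.210×10⁷ m = 82098 km.

a ≈ 82100 km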